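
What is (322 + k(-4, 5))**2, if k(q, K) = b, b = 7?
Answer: 108241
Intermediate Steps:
k(q, K) = 7
(322 + k(-4, 5))**2 = (322 + 7)**2 = 329**2 = 108241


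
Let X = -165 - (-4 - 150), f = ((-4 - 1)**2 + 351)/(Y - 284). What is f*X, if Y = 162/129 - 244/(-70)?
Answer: 1556170/105071 ≈ 14.811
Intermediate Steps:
Y = 7136/1505 (Y = 162*(1/129) - 244*(-1/70) = 54/43 + 122/35 = 7136/1505 ≈ 4.7415)
f = -141470/105071 (f = ((-4 - 1)**2 + 351)/(7136/1505 - 284) = ((-5)**2 + 351)/(-420284/1505) = (25 + 351)*(-1505/420284) = 376*(-1505/420284) = -141470/105071 ≈ -1.3464)
X = -11 (X = -165 - 1*(-154) = -165 + 154 = -11)
f*X = -141470/105071*(-11) = 1556170/105071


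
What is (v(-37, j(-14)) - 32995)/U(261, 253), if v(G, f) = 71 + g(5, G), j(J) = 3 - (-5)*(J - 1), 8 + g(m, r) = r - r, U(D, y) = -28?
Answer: 8233/7 ≈ 1176.1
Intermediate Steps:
g(m, r) = -8 (g(m, r) = -8 + (r - r) = -8 + 0 = -8)
j(J) = -2 + 5*J (j(J) = 3 - (-5)*(-1 + J) = 3 - (5 - 5*J) = 3 + (-5 + 5*J) = -2 + 5*J)
v(G, f) = 63 (v(G, f) = 71 - 8 = 63)
(v(-37, j(-14)) - 32995)/U(261, 253) = (63 - 32995)/(-28) = -32932*(-1/28) = 8233/7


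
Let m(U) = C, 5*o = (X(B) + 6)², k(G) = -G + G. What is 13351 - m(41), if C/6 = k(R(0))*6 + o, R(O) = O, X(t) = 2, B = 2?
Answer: 66371/5 ≈ 13274.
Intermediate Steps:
k(G) = 0
o = 64/5 (o = (2 + 6)²/5 = (⅕)*8² = (⅕)*64 = 64/5 ≈ 12.800)
C = 384/5 (C = 6*(0*6 + 64/5) = 6*(0 + 64/5) = 6*(64/5) = 384/5 ≈ 76.800)
m(U) = 384/5
13351 - m(41) = 13351 - 1*384/5 = 13351 - 384/5 = 66371/5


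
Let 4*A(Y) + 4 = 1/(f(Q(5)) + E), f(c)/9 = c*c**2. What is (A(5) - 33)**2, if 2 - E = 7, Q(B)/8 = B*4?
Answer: 25135215529624015761/21743266037760400 ≈ 1156.0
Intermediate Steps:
Q(B) = 32*B (Q(B) = 8*(B*4) = 8*(4*B) = 32*B)
E = -5 (E = 2 - 1*7 = 2 - 7 = -5)
f(c) = 9*c**3 (f(c) = 9*(c*c**2) = 9*c**3)
A(Y) = -147455979/147455980 (A(Y) = -1 + 1/(4*(9*(32*5)**3 - 5)) = -1 + 1/(4*(9*160**3 - 5)) = -1 + 1/(4*(9*4096000 - 5)) = -1 + 1/(4*(36864000 - 5)) = -1 + (1/4)/36863995 = -1 + (1/4)*(1/36863995) = -1 + 1/147455980 = -147455979/147455980)
(A(5) - 33)**2 = (-147455979/147455980 - 33)**2 = (-5013503319/147455980)**2 = 25135215529624015761/21743266037760400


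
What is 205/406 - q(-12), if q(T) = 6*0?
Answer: 205/406 ≈ 0.50493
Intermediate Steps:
q(T) = 0
205/406 - q(-12) = 205/406 - 1*0 = 205*(1/406) + 0 = 205/406 + 0 = 205/406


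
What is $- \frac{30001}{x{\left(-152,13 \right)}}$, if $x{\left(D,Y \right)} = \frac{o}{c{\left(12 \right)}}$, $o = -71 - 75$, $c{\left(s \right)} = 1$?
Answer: $\frac{30001}{146} \approx 205.49$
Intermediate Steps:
$o = -146$
$x{\left(D,Y \right)} = -146$ ($x{\left(D,Y \right)} = - \frac{146}{1} = \left(-146\right) 1 = -146$)
$- \frac{30001}{x{\left(-152,13 \right)}} = - \frac{30001}{-146} = \left(-30001\right) \left(- \frac{1}{146}\right) = \frac{30001}{146}$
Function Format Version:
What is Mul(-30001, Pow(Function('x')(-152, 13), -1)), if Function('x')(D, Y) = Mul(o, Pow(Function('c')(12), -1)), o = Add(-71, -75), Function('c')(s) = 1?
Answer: Rational(30001, 146) ≈ 205.49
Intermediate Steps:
o = -146
Function('x')(D, Y) = -146 (Function('x')(D, Y) = Mul(-146, Pow(1, -1)) = Mul(-146, 1) = -146)
Mul(-30001, Pow(Function('x')(-152, 13), -1)) = Mul(-30001, Pow(-146, -1)) = Mul(-30001, Rational(-1, 146)) = Rational(30001, 146)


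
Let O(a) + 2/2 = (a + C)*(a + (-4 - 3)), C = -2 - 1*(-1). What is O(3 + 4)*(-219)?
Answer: 219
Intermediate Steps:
C = -1 (C = -2 + 1 = -1)
O(a) = -1 + (-1 + a)*(-7 + a) (O(a) = -1 + (a - 1)*(a + (-4 - 3)) = -1 + (-1 + a)*(a - 7) = -1 + (-1 + a)*(-7 + a))
O(3 + 4)*(-219) = (6 + (3 + 4)² - 8*(3 + 4))*(-219) = (6 + 7² - 8*7)*(-219) = (6 + 49 - 56)*(-219) = -1*(-219) = 219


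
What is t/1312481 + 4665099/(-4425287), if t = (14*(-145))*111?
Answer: -7120003720329/5808105107047 ≈ -1.2259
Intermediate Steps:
t = -225330 (t = -2030*111 = -225330)
t/1312481 + 4665099/(-4425287) = -225330/1312481 + 4665099/(-4425287) = -225330*1/1312481 + 4665099*(-1/4425287) = -225330/1312481 - 4665099/4425287 = -7120003720329/5808105107047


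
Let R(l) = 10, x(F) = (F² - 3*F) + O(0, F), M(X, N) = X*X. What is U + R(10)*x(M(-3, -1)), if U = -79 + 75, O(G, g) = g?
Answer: 626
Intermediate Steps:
M(X, N) = X²
x(F) = F² - 2*F (x(F) = (F² - 3*F) + F = F² - 2*F)
U = -4
U + R(10)*x(M(-3, -1)) = -4 + 10*((-3)²*(-2 + (-3)²)) = -4 + 10*(9*(-2 + 9)) = -4 + 10*(9*7) = -4 + 10*63 = -4 + 630 = 626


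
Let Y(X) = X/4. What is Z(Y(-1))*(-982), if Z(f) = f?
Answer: 491/2 ≈ 245.50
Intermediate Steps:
Y(X) = X/4 (Y(X) = X*(1/4) = X/4)
Z(Y(-1))*(-982) = ((1/4)*(-1))*(-982) = -1/4*(-982) = 491/2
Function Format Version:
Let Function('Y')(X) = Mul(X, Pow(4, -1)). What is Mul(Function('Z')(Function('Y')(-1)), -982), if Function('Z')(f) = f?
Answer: Rational(491, 2) ≈ 245.50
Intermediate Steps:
Function('Y')(X) = Mul(Rational(1, 4), X) (Function('Y')(X) = Mul(X, Rational(1, 4)) = Mul(Rational(1, 4), X))
Mul(Function('Z')(Function('Y')(-1)), -982) = Mul(Mul(Rational(1, 4), -1), -982) = Mul(Rational(-1, 4), -982) = Rational(491, 2)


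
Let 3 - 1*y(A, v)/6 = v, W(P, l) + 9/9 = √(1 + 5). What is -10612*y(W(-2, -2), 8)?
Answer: 318360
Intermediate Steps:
W(P, l) = -1 + √6 (W(P, l) = -1 + √(1 + 5) = -1 + √6)
y(A, v) = 18 - 6*v
-10612*y(W(-2, -2), 8) = -10612*(18 - 6*8) = -10612*(18 - 48) = -10612*(-30) = 318360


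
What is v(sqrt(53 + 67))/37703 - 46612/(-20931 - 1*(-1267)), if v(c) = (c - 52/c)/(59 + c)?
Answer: 1476665297011/622954453228 + 1003*sqrt(30)/1900796745 ≈ 2.3704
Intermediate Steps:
v(c) = (c - 52/c)/(59 + c)
v(sqrt(53 + 67))/37703 - 46612/(-20931 - 1*(-1267)) = ((-52 + (sqrt(53 + 67))**2)/((sqrt(53 + 67))*(59 + sqrt(53 + 67))))/37703 - 46612/(-20931 - 1*(-1267)) = ((-52 + (sqrt(120))**2)/((sqrt(120))*(59 + sqrt(120))))*(1/37703) - 46612/(-20931 + 1267) = ((-52 + (2*sqrt(30))**2)/(((2*sqrt(30)))*(59 + 2*sqrt(30))))*(1/37703) - 46612/(-19664) = ((sqrt(30)/60)*(-52 + 120)/(59 + 2*sqrt(30)))*(1/37703) - 46612*(-1/19664) = ((sqrt(30)/60)*68/(59 + 2*sqrt(30)))*(1/37703) + 11653/4916 = (17*sqrt(30)/(15*(59 + 2*sqrt(30))))*(1/37703) + 11653/4916 = 17*sqrt(30)/(565545*(59 + 2*sqrt(30))) + 11653/4916 = 11653/4916 + 17*sqrt(30)/(565545*(59 + 2*sqrt(30)))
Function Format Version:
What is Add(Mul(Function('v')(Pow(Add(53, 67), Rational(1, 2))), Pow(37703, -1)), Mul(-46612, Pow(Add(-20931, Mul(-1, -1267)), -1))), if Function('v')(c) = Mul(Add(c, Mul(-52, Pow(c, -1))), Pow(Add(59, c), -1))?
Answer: Add(Rational(1476665297011, 622954453228), Mul(Rational(1003, 1900796745), Pow(30, Rational(1, 2)))) ≈ 2.3704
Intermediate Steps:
Function('v')(c) = Mul(Pow(Add(59, c), -1), Add(c, Mul(-52, Pow(c, -1))))
Add(Mul(Function('v')(Pow(Add(53, 67), Rational(1, 2))), Pow(37703, -1)), Mul(-46612, Pow(Add(-20931, Mul(-1, -1267)), -1))) = Add(Mul(Mul(Pow(Pow(Add(53, 67), Rational(1, 2)), -1), Pow(Add(59, Pow(Add(53, 67), Rational(1, 2))), -1), Add(-52, Pow(Pow(Add(53, 67), Rational(1, 2)), 2))), Pow(37703, -1)), Mul(-46612, Pow(Add(-20931, Mul(-1, -1267)), -1))) = Add(Mul(Mul(Pow(Pow(120, Rational(1, 2)), -1), Pow(Add(59, Pow(120, Rational(1, 2))), -1), Add(-52, Pow(Pow(120, Rational(1, 2)), 2))), Rational(1, 37703)), Mul(-46612, Pow(Add(-20931, 1267), -1))) = Add(Mul(Mul(Pow(Mul(2, Pow(30, Rational(1, 2))), -1), Pow(Add(59, Mul(2, Pow(30, Rational(1, 2)))), -1), Add(-52, Pow(Mul(2, Pow(30, Rational(1, 2))), 2))), Rational(1, 37703)), Mul(-46612, Pow(-19664, -1))) = Add(Mul(Mul(Mul(Rational(1, 60), Pow(30, Rational(1, 2))), Pow(Add(59, Mul(2, Pow(30, Rational(1, 2)))), -1), Add(-52, 120)), Rational(1, 37703)), Mul(-46612, Rational(-1, 19664))) = Add(Mul(Mul(Mul(Rational(1, 60), Pow(30, Rational(1, 2))), Pow(Add(59, Mul(2, Pow(30, Rational(1, 2)))), -1), 68), Rational(1, 37703)), Rational(11653, 4916)) = Add(Mul(Mul(Rational(17, 15), Pow(30, Rational(1, 2)), Pow(Add(59, Mul(2, Pow(30, Rational(1, 2)))), -1)), Rational(1, 37703)), Rational(11653, 4916)) = Add(Mul(Rational(17, 565545), Pow(30, Rational(1, 2)), Pow(Add(59, Mul(2, Pow(30, Rational(1, 2)))), -1)), Rational(11653, 4916)) = Add(Rational(11653, 4916), Mul(Rational(17, 565545), Pow(30, Rational(1, 2)), Pow(Add(59, Mul(2, Pow(30, Rational(1, 2)))), -1)))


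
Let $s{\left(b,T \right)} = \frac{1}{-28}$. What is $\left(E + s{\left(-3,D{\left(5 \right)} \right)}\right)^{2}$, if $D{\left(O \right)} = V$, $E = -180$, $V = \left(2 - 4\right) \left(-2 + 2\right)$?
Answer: $\frac{25411681}{784} \approx 32413.0$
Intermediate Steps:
$V = 0$ ($V = \left(-2\right) 0 = 0$)
$D{\left(O \right)} = 0$
$s{\left(b,T \right)} = - \frac{1}{28}$
$\left(E + s{\left(-3,D{\left(5 \right)} \right)}\right)^{2} = \left(-180 - \frac{1}{28}\right)^{2} = \left(- \frac{5041}{28}\right)^{2} = \frac{25411681}{784}$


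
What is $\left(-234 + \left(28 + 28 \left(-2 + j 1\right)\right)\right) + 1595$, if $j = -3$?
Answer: $1249$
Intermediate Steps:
$\left(-234 + \left(28 + 28 \left(-2 + j 1\right)\right)\right) + 1595 = \left(-234 + \left(28 + 28 \left(-2 - 3\right)\right)\right) + 1595 = \left(-234 + \left(28 + 28 \left(-5\right)\right)\right) + 1595 = \left(-234 + \left(28 - 140\right)\right) + 1595 = \left(-234 - 112\right) + 1595 = -346 + 1595 = 1249$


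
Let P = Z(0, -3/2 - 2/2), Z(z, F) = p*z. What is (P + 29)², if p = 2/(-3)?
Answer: 841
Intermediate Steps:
p = -⅔ (p = 2*(-⅓) = -⅔ ≈ -0.66667)
Z(z, F) = -2*z/3
P = 0 (P = -⅔*0 = 0)
(P + 29)² = (0 + 29)² = 29² = 841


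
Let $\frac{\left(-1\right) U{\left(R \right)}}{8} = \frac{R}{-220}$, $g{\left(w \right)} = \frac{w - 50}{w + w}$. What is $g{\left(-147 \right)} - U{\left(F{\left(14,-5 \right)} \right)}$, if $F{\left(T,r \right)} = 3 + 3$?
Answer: $\frac{7307}{16170} \approx 0.45189$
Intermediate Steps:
$g{\left(w \right)} = \frac{-50 + w}{2 w}$
$F{\left(T,r \right)} = 6$
$U{\left(R \right)} = \frac{2 R}{55}$ ($U{\left(R \right)} = - 8 \frac{R}{-220} = - 8 R \left(- \frac{1}{220}\right) = - 8 \left(- \frac{R}{220}\right) = \frac{2 R}{55}$)
$g{\left(-147 \right)} - U{\left(F{\left(14,-5 \right)} \right)} = \frac{-50 - 147}{2 \left(-147\right)} - \frac{2}{55} \cdot 6 = \frac{1}{2} \left(- \frac{1}{147}\right) \left(-197\right) - \frac{12}{55} = \frac{197}{294} - \frac{12}{55} = \frac{7307}{16170}$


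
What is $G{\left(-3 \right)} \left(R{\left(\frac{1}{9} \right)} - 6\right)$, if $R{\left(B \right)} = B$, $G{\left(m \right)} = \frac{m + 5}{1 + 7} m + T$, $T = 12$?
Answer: $- \frac{265}{4} \approx -66.25$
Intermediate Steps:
$G{\left(m \right)} = 12 + m \left(\frac{5}{8} + \frac{m}{8}\right)$ ($G{\left(m \right)} = \frac{m + 5}{1 + 7} m + 12 = \frac{5 + m}{8} m + 12 = \left(5 + m\right) \frac{1}{8} m + 12 = \left(\frac{5}{8} + \frac{m}{8}\right) m + 12 = m \left(\frac{5}{8} + \frac{m}{8}\right) + 12 = 12 + m \left(\frac{5}{8} + \frac{m}{8}\right)$)
$G{\left(-3 \right)} \left(R{\left(\frac{1}{9} \right)} - 6\right) = \left(12 + \frac{\left(-3\right)^{2}}{8} + \frac{5}{8} \left(-3\right)\right) \left(\frac{1}{9} - 6\right) = \left(12 + \frac{1}{8} \cdot 9 - \frac{15}{8}\right) \left(\frac{1}{9} - 6\right) = \left(12 + \frac{9}{8} - \frac{15}{8}\right) \left(- \frac{53}{9}\right) = \frac{45}{4} \left(- \frac{53}{9}\right) = - \frac{265}{4}$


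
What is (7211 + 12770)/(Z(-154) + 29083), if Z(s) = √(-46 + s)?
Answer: 581107423/845821089 - 199810*I*√2/845821089 ≈ 0.68703 - 0.00033408*I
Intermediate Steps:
(7211 + 12770)/(Z(-154) + 29083) = (7211 + 12770)/(√(-46 - 154) + 29083) = 19981/(√(-200) + 29083) = 19981/(10*I*√2 + 29083) = 19981/(29083 + 10*I*√2)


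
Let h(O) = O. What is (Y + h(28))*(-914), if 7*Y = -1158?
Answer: 879268/7 ≈ 1.2561e+5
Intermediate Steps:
Y = -1158/7 (Y = (⅐)*(-1158) = -1158/7 ≈ -165.43)
(Y + h(28))*(-914) = (-1158/7 + 28)*(-914) = -962/7*(-914) = 879268/7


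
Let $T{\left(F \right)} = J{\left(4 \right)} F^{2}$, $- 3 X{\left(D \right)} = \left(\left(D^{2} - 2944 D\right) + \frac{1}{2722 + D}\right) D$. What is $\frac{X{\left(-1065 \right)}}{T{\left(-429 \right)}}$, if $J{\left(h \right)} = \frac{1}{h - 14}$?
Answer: $- \frac{25115193328300}{304955937} \approx -82357.0$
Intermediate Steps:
$J{\left(h \right)} = \frac{1}{-14 + h}$
$X{\left(D \right)} = - \frac{D \left(D^{2} + \frac{1}{2722 + D} - 2944 D\right)}{3}$ ($X{\left(D \right)} = - \frac{\left(\left(D^{2} - 2944 D\right) + \frac{1}{2722 + D}\right) D}{3} = - \frac{\left(D^{2} + \frac{1}{2722 + D} - 2944 D\right) D}{3} = - \frac{D \left(D^{2} + \frac{1}{2722 + D} - 2944 D\right)}{3}$)
$T{\left(F \right)} = - \frac{F^{2}}{10}$ ($T{\left(F \right)} = \frac{F^{2}}{-14 + 4} = \frac{F^{2}}{-10} = - \frac{F^{2}}{10}$)
$\frac{X{\left(-1065 \right)}}{T{\left(-429 \right)}} = \frac{\frac{1}{3} \left(-1065\right) \frac{1}{2722 - 1065} \left(-1 - \left(-1065\right)^{3} + 222 \left(-1065\right)^{2} + 8013568 \left(-1065\right)\right)}{\left(- \frac{1}{10}\right) \left(-429\right)^{2}} = \frac{\frac{1}{3} \left(-1065\right) \frac{1}{1657} \left(-1 - -1207949625 + 222 \cdot 1134225 - 8534449920\right)}{\left(- \frac{1}{10}\right) 184041} = \frac{\frac{1}{3} \left(-1065\right) \frac{1}{1657} \left(-1 + 1207949625 + 251797950 - 8534449920\right)}{- \frac{184041}{10}} = \frac{1}{3} \left(-1065\right) \frac{1}{1657} \left(-7074702346\right) \left(- \frac{10}{184041}\right) = \frac{2511519332830}{1657} \left(- \frac{10}{184041}\right) = - \frac{25115193328300}{304955937}$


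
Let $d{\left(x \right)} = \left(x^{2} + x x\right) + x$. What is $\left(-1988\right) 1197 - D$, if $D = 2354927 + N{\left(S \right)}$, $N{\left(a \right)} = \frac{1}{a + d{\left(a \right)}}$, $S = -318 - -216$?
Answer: $- \frac{97550936053}{20604} \approx -4.7346 \cdot 10^{6}$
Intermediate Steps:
$d{\left(x \right)} = x + 2 x^{2}$ ($d{\left(x \right)} = \left(x^{2} + x^{2}\right) + x = 2 x^{2} + x = x + 2 x^{2}$)
$S = -102$ ($S = -318 + 216 = -102$)
$N{\left(a \right)} = \frac{1}{a + a \left(1 + 2 a\right)}$
$D = \frac{48520915909}{20604}$ ($D = 2354927 + \frac{1}{2 \left(-102\right) \left(1 - 102\right)} = 2354927 + \frac{1}{2} \left(- \frac{1}{102}\right) \frac{1}{-101} = 2354927 + \frac{1}{2} \left(- \frac{1}{102}\right) \left(- \frac{1}{101}\right) = 2354927 + \frac{1}{20604} = \frac{48520915909}{20604} \approx 2.3549 \cdot 10^{6}$)
$\left(-1988\right) 1197 - D = \left(-1988\right) 1197 - \frac{48520915909}{20604} = -2379636 - \frac{48520915909}{20604} = - \frac{97550936053}{20604}$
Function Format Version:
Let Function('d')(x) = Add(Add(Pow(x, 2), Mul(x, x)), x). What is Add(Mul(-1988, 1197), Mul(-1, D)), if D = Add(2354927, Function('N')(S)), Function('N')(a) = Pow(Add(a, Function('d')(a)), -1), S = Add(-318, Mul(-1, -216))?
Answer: Rational(-97550936053, 20604) ≈ -4.7346e+6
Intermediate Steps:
Function('d')(x) = Add(x, Mul(2, Pow(x, 2))) (Function('d')(x) = Add(Add(Pow(x, 2), Pow(x, 2)), x) = Add(Mul(2, Pow(x, 2)), x) = Add(x, Mul(2, Pow(x, 2))))
S = -102 (S = Add(-318, 216) = -102)
Function('N')(a) = Pow(Add(a, Mul(a, Add(1, Mul(2, a)))), -1)
D = Rational(48520915909, 20604) (D = Add(2354927, Mul(Rational(1, 2), Pow(-102, -1), Pow(Add(1, -102), -1))) = Add(2354927, Mul(Rational(1, 2), Rational(-1, 102), Pow(-101, -1))) = Add(2354927, Mul(Rational(1, 2), Rational(-1, 102), Rational(-1, 101))) = Add(2354927, Rational(1, 20604)) = Rational(48520915909, 20604) ≈ 2.3549e+6)
Add(Mul(-1988, 1197), Mul(-1, D)) = Add(Mul(-1988, 1197), Mul(-1, Rational(48520915909, 20604))) = Add(-2379636, Rational(-48520915909, 20604)) = Rational(-97550936053, 20604)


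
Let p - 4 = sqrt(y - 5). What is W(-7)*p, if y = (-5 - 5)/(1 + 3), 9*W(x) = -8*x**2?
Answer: -1568/9 - 196*I*sqrt(30)/9 ≈ -174.22 - 119.28*I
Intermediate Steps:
W(x) = -8*x**2/9 (W(x) = (-8*x**2)/9 = -8*x**2/9)
y = -5/2 (y = -10/4 = -10*1/4 = -5/2 ≈ -2.5000)
p = 4 + I*sqrt(30)/2 (p = 4 + sqrt(-5/2 - 5) = 4 + sqrt(-15/2) = 4 + I*sqrt(30)/2 ≈ 4.0 + 2.7386*I)
W(-7)*p = (-8/9*(-7)**2)*(4 + I*sqrt(30)/2) = (-8/9*49)*(4 + I*sqrt(30)/2) = -392*(4 + I*sqrt(30)/2)/9 = -1568/9 - 196*I*sqrt(30)/9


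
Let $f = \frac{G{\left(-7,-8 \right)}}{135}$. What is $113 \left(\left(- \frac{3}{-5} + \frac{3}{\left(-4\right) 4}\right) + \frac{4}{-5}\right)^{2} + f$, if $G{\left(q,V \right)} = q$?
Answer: $\frac{2923051}{172800} \approx 16.916$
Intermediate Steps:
$f = - \frac{7}{135} \approx -0.051852$
$113 \left(\left(- \frac{3}{-5} + \frac{3}{\left(-4\right) 4}\right) + \frac{4}{-5}\right)^{2} + f = 113 \left(\left(- \frac{3}{-5} + \frac{3}{\left(-4\right) 4}\right) + \frac{4}{-5}\right)^{2} - \frac{7}{135} = 113 \left(\left(\left(-3\right) \left(- \frac{1}{5}\right) + \frac{3}{-16}\right) + 4 \left(- \frac{1}{5}\right)\right)^{2} - \frac{7}{135} = 113 \left(\left(\frac{3}{5} + 3 \left(- \frac{1}{16}\right)\right) - \frac{4}{5}\right)^{2} - \frac{7}{135} = 113 \left(\left(\frac{3}{5} - \frac{3}{16}\right) - \frac{4}{5}\right)^{2} - \frac{7}{135} = 113 \left(\frac{33}{80} - \frac{4}{5}\right)^{2} - \frac{7}{135} = 113 \left(- \frac{31}{80}\right)^{2} - \frac{7}{135} = 113 \cdot \frac{961}{6400} - \frac{7}{135} = \frac{108593}{6400} - \frac{7}{135} = \frac{2923051}{172800}$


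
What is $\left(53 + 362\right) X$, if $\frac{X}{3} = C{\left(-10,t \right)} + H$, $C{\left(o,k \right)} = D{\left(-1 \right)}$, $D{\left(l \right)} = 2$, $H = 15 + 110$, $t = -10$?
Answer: $158115$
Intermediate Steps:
$H = 125$
$C{\left(o,k \right)} = 2$
$X = 381$ ($X = 3 \left(2 + 125\right) = 3 \cdot 127 = 381$)
$\left(53 + 362\right) X = \left(53 + 362\right) 381 = 415 \cdot 381 = 158115$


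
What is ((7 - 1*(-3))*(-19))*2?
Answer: -380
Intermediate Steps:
((7 - 1*(-3))*(-19))*2 = ((7 + 3)*(-19))*2 = (10*(-19))*2 = -190*2 = -380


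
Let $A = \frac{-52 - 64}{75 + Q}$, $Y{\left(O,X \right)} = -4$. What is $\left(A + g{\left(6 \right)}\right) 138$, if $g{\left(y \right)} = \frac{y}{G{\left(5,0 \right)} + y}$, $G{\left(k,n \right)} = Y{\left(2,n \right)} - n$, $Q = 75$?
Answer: $\frac{7682}{25} \approx 307.28$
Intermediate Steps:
$A = - \frac{58}{75}$ ($A = \frac{-52 - 64}{75 + 75} = - \frac{116}{150} = \left(-116\right) \frac{1}{150} = - \frac{58}{75} \approx -0.77333$)
$G{\left(k,n \right)} = -4 - n$
$g{\left(y \right)} = \frac{y}{-4 + y}$ ($g{\left(y \right)} = \frac{y}{\left(-4 - 0\right) + y} = \frac{y}{\left(-4 + 0\right) + y} = \frac{y}{-4 + y}$)
$\left(A + g{\left(6 \right)}\right) 138 = \left(- \frac{58}{75} + \frac{6}{-4 + 6}\right) 138 = \left(- \frac{58}{75} + \frac{6}{2}\right) 138 = \left(- \frac{58}{75} + 6 \cdot \frac{1}{2}\right) 138 = \left(- \frac{58}{75} + 3\right) 138 = \frac{167}{75} \cdot 138 = \frac{7682}{25}$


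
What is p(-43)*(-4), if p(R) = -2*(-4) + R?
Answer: 140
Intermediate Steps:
p(R) = 8 + R
p(-43)*(-4) = (8 - 43)*(-4) = -35*(-4) = 140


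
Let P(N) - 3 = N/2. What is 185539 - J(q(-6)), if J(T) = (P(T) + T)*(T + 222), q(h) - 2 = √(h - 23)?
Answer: 368477/2 - 342*I*√29 ≈ 1.8424e+5 - 1841.7*I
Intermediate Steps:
q(h) = 2 + √(-23 + h) (q(h) = 2 + √(h - 23) = 2 + √(-23 + h))
P(N) = 3 + N/2
J(T) = (3 + 3*T/2)*(222 + T) (J(T) = ((3 + T/2) + T)*(T + 222) = (3 + 3*T/2)*(222 + T))
185539 - J(q(-6)) = 185539 - (666 + 336*(2 + √(-23 - 6)) + 3*(2 + √(-23 - 6))²/2) = 185539 - (666 + 336*(2 + √(-29)) + 3*(2 + √(-29))²/2) = 185539 - (666 + 336*(2 + I*√29) + 3*(2 + I*√29)²/2) = 185539 - (666 + (672 + 336*I*√29) + 3*(2 + I*√29)²/2) = 185539 - (1338 + 3*(2 + I*√29)²/2 + 336*I*√29) = 185539 + (-1338 - 3*(2 + I*√29)²/2 - 336*I*√29) = 184201 - 3*(2 + I*√29)²/2 - 336*I*√29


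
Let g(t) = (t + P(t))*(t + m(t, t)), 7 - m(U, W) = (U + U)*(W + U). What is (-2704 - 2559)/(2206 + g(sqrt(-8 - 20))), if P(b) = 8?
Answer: -8236595/5124256 + 668401*I*sqrt(7)/5124256 ≈ -1.6074 + 0.34511*I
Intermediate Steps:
m(U, W) = 7 - 2*U*(U + W) (m(U, W) = 7 - (U + U)*(W + U) = 7 - 2*U*(U + W))
g(t) = (8 + t)*(7 + t - 4*t**2) (g(t) = (t + 8)*(t + (7 - 2*t**2 - 2*t*t)) = (8 + t)*(t + (7 - 2*t**2 - 2*t**2)) = (8 + t)*(t + (7 - 4*t**2)) = (8 + t)*(7 + t - 4*t**2))
(-2704 - 2559)/(2206 + g(sqrt(-8 - 20))) = (-2704 - 2559)/(2206 + (56 - 31*(sqrt(-8 - 20))**2 - 4*(-8 - 20)**(3/2) + 15*sqrt(-8 - 20))) = -5263/(2206 + (56 - 31*(sqrt(-28))**2 - 4*(-56*I*sqrt(7)) + 15*sqrt(-28))) = -5263/(2206 + (56 - 31*(2*I*sqrt(7))**2 - 4*(-56*I*sqrt(7)) + 15*(2*I*sqrt(7)))) = -5263/(2206 + (56 - 31*(-28) - (-224)*I*sqrt(7) + 30*I*sqrt(7))) = -5263/(2206 + (56 + 868 + 224*I*sqrt(7) + 30*I*sqrt(7))) = -5263/(2206 + (924 + 254*I*sqrt(7))) = -5263/(3130 + 254*I*sqrt(7))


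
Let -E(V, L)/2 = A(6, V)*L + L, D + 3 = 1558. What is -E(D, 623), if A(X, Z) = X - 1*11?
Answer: -4984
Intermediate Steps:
D = 1555 (D = -3 + 1558 = 1555)
A(X, Z) = -11 + X (A(X, Z) = X - 11 = -11 + X)
E(V, L) = 8*L (E(V, L) = -2*((-11 + 6)*L + L) = -2*(-5*L + L) = -(-8)*L = 8*L)
-E(D, 623) = -8*623 = -1*4984 = -4984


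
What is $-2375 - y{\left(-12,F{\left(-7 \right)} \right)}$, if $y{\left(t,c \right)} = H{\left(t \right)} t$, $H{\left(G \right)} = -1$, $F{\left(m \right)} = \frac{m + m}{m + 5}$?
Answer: $-2387$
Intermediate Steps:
$F{\left(m \right)} = \frac{2 m}{5 + m}$
$y{\left(t,c \right)} = - t$
$-2375 - y{\left(-12,F{\left(-7 \right)} \right)} = -2375 - \left(-1\right) \left(-12\right) = -2375 - 12 = -2387$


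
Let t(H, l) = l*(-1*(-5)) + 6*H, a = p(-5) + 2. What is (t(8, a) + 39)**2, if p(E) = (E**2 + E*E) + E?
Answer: 103684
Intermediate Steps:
p(E) = E + 2*E**2 (p(E) = (E**2 + E**2) + E = 2*E**2 + E = E + 2*E**2)
a = 47 (a = -5*(1 + 2*(-5)) + 2 = -5*(1 - 10) + 2 = -5*(-9) + 2 = 45 + 2 = 47)
t(H, l) = 5*l + 6*H (t(H, l) = l*5 + 6*H = 5*l + 6*H)
(t(8, a) + 39)**2 = ((5*47 + 6*8) + 39)**2 = ((235 + 48) + 39)**2 = (283 + 39)**2 = 322**2 = 103684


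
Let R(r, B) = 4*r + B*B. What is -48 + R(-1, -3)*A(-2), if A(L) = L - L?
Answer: -48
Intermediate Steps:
A(L) = 0
R(r, B) = B² + 4*r (R(r, B) = 4*r + B² = B² + 4*r)
-48 + R(-1, -3)*A(-2) = -48 + ((-3)² + 4*(-1))*0 = -48 + (9 - 4)*0 = -48 + 5*0 = -48 + 0 = -48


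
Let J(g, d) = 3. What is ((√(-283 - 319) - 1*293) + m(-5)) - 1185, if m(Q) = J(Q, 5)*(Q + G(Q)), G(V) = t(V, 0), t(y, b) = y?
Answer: -1508 + I*√602 ≈ -1508.0 + 24.536*I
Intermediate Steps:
G(V) = V
m(Q) = 6*Q (m(Q) = 3*(Q + Q) = 3*(2*Q) = 6*Q)
((√(-283 - 319) - 1*293) + m(-5)) - 1185 = ((√(-283 - 319) - 1*293) + 6*(-5)) - 1185 = ((√(-602) - 293) - 30) - 1185 = ((I*√602 - 293) - 30) - 1185 = ((-293 + I*√602) - 30) - 1185 = (-323 + I*√602) - 1185 = -1508 + I*√602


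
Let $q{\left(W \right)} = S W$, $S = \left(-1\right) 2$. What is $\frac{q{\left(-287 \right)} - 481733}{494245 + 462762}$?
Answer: $- \frac{481159}{957007} \approx -0.50278$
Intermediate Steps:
$S = -2$
$q{\left(W \right)} = - 2 W$
$\frac{q{\left(-287 \right)} - 481733}{494245 + 462762} = \frac{\left(-2\right) \left(-287\right) - 481733}{494245 + 462762} = \frac{574 - 481733}{957007} = \left(-481159\right) \frac{1}{957007} = - \frac{481159}{957007}$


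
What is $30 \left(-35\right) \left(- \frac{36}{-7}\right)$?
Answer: $-5400$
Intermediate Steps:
$30 \left(-35\right) \left(- \frac{36}{-7}\right) = - 1050 \left(\left(-36\right) \left(- \frac{1}{7}\right)\right) = \left(-1050\right) \frac{36}{7} = -5400$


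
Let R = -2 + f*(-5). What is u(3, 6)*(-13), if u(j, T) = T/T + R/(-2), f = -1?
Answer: 13/2 ≈ 6.5000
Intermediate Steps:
R = 3 (R = -2 - 1*(-5) = -2 + 5 = 3)
u(j, T) = -1/2 (u(j, T) = T/T + 3/(-2) = 1 + 3*(-1/2) = 1 - 3/2 = -1/2)
u(3, 6)*(-13) = -1/2*(-13) = 13/2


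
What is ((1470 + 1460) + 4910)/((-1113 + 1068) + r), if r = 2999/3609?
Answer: -14147280/79703 ≈ -177.50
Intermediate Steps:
r = 2999/3609 (r = 2999*(1/3609) = 2999/3609 ≈ 0.83098)
((1470 + 1460) + 4910)/((-1113 + 1068) + r) = ((1470 + 1460) + 4910)/((-1113 + 1068) + 2999/3609) = (2930 + 4910)/(-45 + 2999/3609) = 7840/(-159406/3609) = 7840*(-3609/159406) = -14147280/79703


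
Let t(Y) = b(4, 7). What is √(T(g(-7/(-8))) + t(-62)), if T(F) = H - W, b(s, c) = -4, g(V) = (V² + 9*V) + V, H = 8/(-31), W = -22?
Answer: 5*√682/31 ≈ 4.2121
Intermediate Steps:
H = -8/31 (H = 8*(-1/31) = -8/31 ≈ -0.25806)
g(V) = V² + 10*V
T(F) = 674/31 (T(F) = -8/31 - 1*(-22) = -8/31 + 22 = 674/31)
t(Y) = -4
√(T(g(-7/(-8))) + t(-62)) = √(674/31 - 4) = √(550/31) = 5*√682/31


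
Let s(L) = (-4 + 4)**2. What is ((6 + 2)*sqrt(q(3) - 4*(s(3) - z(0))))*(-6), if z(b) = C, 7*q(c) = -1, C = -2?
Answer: -48*I*sqrt(399)/7 ≈ -136.97*I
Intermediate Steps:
q(c) = -1/7 (q(c) = (1/7)*(-1) = -1/7)
z(b) = -2
s(L) = 0 (s(L) = 0**2 = 0)
((6 + 2)*sqrt(q(3) - 4*(s(3) - z(0))))*(-6) = ((6 + 2)*sqrt(-1/7 - 4*(0 - 1*(-2))))*(-6) = (8*sqrt(-1/7 - 4*(0 + 2)))*(-6) = (8*sqrt(-1/7 - 4*2))*(-6) = (8*sqrt(-1/7 - 8))*(-6) = (8*sqrt(-57/7))*(-6) = (8*(I*sqrt(399)/7))*(-6) = (8*I*sqrt(399)/7)*(-6) = -48*I*sqrt(399)/7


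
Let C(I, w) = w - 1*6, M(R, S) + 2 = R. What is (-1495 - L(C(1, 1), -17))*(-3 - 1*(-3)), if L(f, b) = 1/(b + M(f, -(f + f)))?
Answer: 0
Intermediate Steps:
M(R, S) = -2 + R
C(I, w) = -6 + w (C(I, w) = w - 6 = -6 + w)
L(f, b) = 1/(-2 + b + f) (L(f, b) = 1/(b + (-2 + f)) = 1/(-2 + b + f))
(-1495 - L(C(1, 1), -17))*(-3 - 1*(-3)) = (-1495 - 1/(-2 - 17 + (-6 + 1)))*(-3 - 1*(-3)) = (-1495 - 1/(-2 - 17 - 5))*(-3 + 3) = (-1495 - 1/(-24))*0 = (-1495 - 1*(-1/24))*0 = (-1495 + 1/24)*0 = -35879/24*0 = 0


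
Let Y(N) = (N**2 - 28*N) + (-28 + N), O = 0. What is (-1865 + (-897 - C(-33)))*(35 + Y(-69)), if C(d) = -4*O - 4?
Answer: -18288298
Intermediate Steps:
C(d) = -4 (C(d) = -4*0 - 4 = 0 - 4 = -4)
Y(N) = -28 + N**2 - 27*N
(-1865 + (-897 - C(-33)))*(35 + Y(-69)) = (-1865 + (-897 - 1*(-4)))*(35 + (-28 + (-69)**2 - 27*(-69))) = (-1865 + (-897 + 4))*(35 + (-28 + 4761 + 1863)) = (-1865 - 893)*(35 + 6596) = -2758*6631 = -18288298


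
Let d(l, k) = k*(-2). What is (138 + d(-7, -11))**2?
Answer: 25600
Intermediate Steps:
d(l, k) = -2*k
(138 + d(-7, -11))**2 = (138 - 2*(-11))**2 = (138 + 22)**2 = 160**2 = 25600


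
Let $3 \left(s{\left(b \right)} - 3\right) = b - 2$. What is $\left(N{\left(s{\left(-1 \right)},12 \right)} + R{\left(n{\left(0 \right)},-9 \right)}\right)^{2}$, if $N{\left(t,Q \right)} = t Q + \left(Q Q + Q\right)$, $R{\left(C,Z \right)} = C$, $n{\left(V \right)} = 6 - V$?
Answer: $34596$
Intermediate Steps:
$s{\left(b \right)} = \frac{7}{3} + \frac{b}{3}$ ($s{\left(b \right)} = 3 + \frac{b - 2}{3} = 3 + \frac{-2 + b}{3} = 3 + \left(- \frac{2}{3} + \frac{b}{3}\right) = \frac{7}{3} + \frac{b}{3}$)
$N{\left(t,Q \right)} = Q + Q^{2} + Q t$ ($N{\left(t,Q \right)} = Q t + \left(Q^{2} + Q\right) = Q t + \left(Q + Q^{2}\right) = Q + Q^{2} + Q t$)
$\left(N{\left(s{\left(-1 \right)},12 \right)} + R{\left(n{\left(0 \right)},-9 \right)}\right)^{2} = \left(12 \left(1 + 12 + \left(\frac{7}{3} + \frac{1}{3} \left(-1\right)\right)\right) + \left(6 - 0\right)\right)^{2} = \left(12 \left(1 + 12 + \left(\frac{7}{3} - \frac{1}{3}\right)\right) + \left(6 + 0\right)\right)^{2} = \left(12 \left(1 + 12 + 2\right) + 6\right)^{2} = \left(12 \cdot 15 + 6\right)^{2} = \left(180 + 6\right)^{2} = 186^{2} = 34596$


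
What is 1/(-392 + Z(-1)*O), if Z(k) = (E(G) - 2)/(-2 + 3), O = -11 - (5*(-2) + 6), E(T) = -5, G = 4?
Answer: -1/343 ≈ -0.0029155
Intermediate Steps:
O = -7 (O = -11 - (-10 + 6) = -11 - 1*(-4) = -11 + 4 = -7)
Z(k) = -7 (Z(k) = (-5 - 2)/(-2 + 3) = -7/1 = -7*1 = -7)
1/(-392 + Z(-1)*O) = 1/(-392 - 7*(-7)) = 1/(-392 + 49) = 1/(-343) = -1/343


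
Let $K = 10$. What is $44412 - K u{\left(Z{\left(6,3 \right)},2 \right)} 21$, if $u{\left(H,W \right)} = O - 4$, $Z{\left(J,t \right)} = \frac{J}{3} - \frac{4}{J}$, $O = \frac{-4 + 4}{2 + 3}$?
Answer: $45252$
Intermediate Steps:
$O = 0$ ($O = \frac{0}{5} = 0 \cdot \frac{1}{5} = 0$)
$Z{\left(J,t \right)} = - \frac{4}{J} + \frac{J}{3}$ ($Z{\left(J,t \right)} = J \frac{1}{3} - \frac{4}{J} = \frac{J}{3} - \frac{4}{J} = - \frac{4}{J} + \frac{J}{3}$)
$u{\left(H,W \right)} = -4$ ($u{\left(H,W \right)} = 0 - 4 = -4$)
$44412 - K u{\left(Z{\left(6,3 \right)},2 \right)} 21 = 44412 - 10 \left(-4\right) 21 = 44412 - \left(-40\right) 21 = 44412 - -840 = 44412 + 840 = 45252$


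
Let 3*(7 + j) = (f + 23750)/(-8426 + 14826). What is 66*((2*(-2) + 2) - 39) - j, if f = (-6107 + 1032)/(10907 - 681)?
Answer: -21206494529/7853568 ≈ -2700.2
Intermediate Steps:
f = -5075/10226 ≈ -0.49628
j = -45260479/7853568 (j = -7 + ((-5075/10226 + 23750)/(-8426 + 14826))/3 = -7 + ((242862425/10226)/6400)/3 = -7 + ((242862425/10226)*(1/6400))/3 = -7 + (1/3)*(9714497/2617856) = -7 + 9714497/7853568 = -45260479/7853568 ≈ -5.7630)
66*((2*(-2) + 2) - 39) - j = 66*((2*(-2) + 2) - 39) - 1*(-45260479/7853568) = 66*((-4 + 2) - 39) + 45260479/7853568 = 66*(-2 - 39) + 45260479/7853568 = 66*(-41) + 45260479/7853568 = -2706 + 45260479/7853568 = -21206494529/7853568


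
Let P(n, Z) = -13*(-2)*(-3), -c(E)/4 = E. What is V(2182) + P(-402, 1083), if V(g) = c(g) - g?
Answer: -10988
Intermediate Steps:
c(E) = -4*E
V(g) = -5*g (V(g) = -4*g - g = -5*g)
P(n, Z) = -78 (P(n, Z) = 26*(-3) = -78)
V(2182) + P(-402, 1083) = -5*2182 - 78 = -10910 - 78 = -10988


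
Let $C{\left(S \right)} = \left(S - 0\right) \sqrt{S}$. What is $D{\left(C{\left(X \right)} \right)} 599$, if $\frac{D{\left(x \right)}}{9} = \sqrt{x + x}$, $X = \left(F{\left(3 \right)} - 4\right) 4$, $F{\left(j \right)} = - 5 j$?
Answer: $21564 \cdot 19^{\frac{3}{4}} \sqrt{- i} \approx 1.3876 \cdot 10^{5} - 1.3876 \cdot 10^{5} i$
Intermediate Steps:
$X = -76$ ($X = \left(\left(-5\right) 3 - 4\right) 4 = \left(-15 - 4\right) 4 = \left(-19\right) 4 = -76$)
$C{\left(S \right)} = S^{\frac{3}{2}}$ ($C{\left(S \right)} = \left(S + \left(-4 + 4\right)\right) \sqrt{S} = \left(S + 0\right) \sqrt{S} = S \sqrt{S} = S^{\frac{3}{2}}$)
$D{\left(x \right)} = 9 \sqrt{2} \sqrt{x}$ ($D{\left(x \right)} = 9 \sqrt{x + x} = 9 \sqrt{2 x} = 9 \sqrt{2} \sqrt{x}$)
$D{\left(C{\left(X \right)} \right)} 599 = 9 \sqrt{2} \sqrt{\left(-76\right)^{\frac{3}{2}}} \cdot 599 = 9 \sqrt{2} \sqrt{- 152 i \sqrt{19}} \cdot 599 = 9 \sqrt{2} \cdot 2 \sqrt{2} \cdot 19^{\frac{3}{4}} \sqrt{- i} 599 = 36 \cdot 19^{\frac{3}{4}} \sqrt{- i} 599 = 21564 \cdot 19^{\frac{3}{4}} \sqrt{- i}$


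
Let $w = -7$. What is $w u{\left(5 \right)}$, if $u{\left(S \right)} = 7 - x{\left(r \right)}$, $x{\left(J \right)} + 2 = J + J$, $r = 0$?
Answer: $-63$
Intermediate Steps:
$x{\left(J \right)} = -2 + 2 J$ ($x{\left(J \right)} = -2 + \left(J + J\right) = -2 + 2 J$)
$u{\left(S \right)} = 9$ ($u{\left(S \right)} = 7 - \left(-2 + 2 \cdot 0\right) = 7 - \left(-2 + 0\right) = 7 - -2 = 7 + 2 = 9$)
$w u{\left(5 \right)} = \left(-7\right) 9 = -63$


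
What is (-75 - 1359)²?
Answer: 2056356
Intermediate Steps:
(-75 - 1359)² = (-1434)² = 2056356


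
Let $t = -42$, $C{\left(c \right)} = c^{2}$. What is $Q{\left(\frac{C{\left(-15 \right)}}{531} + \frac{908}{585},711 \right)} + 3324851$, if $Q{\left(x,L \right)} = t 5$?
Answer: $3324641$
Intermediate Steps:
$Q{\left(x,L \right)} = -210$ ($Q{\left(x,L \right)} = \left(-42\right) 5 = -210$)
$Q{\left(\frac{C{\left(-15 \right)}}{531} + \frac{908}{585},711 \right)} + 3324851 = -210 + 3324851 = 3324641$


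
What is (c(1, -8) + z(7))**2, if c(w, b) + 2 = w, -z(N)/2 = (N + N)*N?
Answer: 38809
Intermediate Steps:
z(N) = -4*N**2 (z(N) = -2*(N + N)*N = -2*2*N*N = -4*N**2)
c(w, b) = -2 + w
(c(1, -8) + z(7))**2 = ((-2 + 1) - 4*7**2)**2 = (-1 - 4*49)**2 = (-1 - 196)**2 = (-197)**2 = 38809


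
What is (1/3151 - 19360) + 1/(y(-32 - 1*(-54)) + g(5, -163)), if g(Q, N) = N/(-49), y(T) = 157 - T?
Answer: -413480612903/21357478 ≈ -19360.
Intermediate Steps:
g(Q, N) = -N/49 (g(Q, N) = N*(-1/49) = -N/49)
(1/3151 - 19360) + 1/(y(-32 - 1*(-54)) + g(5, -163)) = (1/3151 - 19360) + 1/((157 - (-32 - 1*(-54))) - 1/49*(-163)) = (1/3151 - 19360) + 1/((157 - (-32 + 54)) + 163/49) = -61003359/3151 + 1/((157 - 1*22) + 163/49) = -61003359/3151 + 1/((157 - 22) + 163/49) = -61003359/3151 + 1/(135 + 163/49) = -61003359/3151 + 1/(6778/49) = -61003359/3151 + 49/6778 = -413480612903/21357478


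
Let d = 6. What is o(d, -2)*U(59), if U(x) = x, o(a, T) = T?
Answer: -118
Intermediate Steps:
o(d, -2)*U(59) = -2*59 = -118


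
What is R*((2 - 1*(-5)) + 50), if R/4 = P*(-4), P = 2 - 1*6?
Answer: 3648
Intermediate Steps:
P = -4 (P = 2 - 6 = -4)
R = 64 (R = 4*(-4*(-4)) = 4*16 = 64)
R*((2 - 1*(-5)) + 50) = 64*((2 - 1*(-5)) + 50) = 64*((2 + 5) + 50) = 64*(7 + 50) = 64*57 = 3648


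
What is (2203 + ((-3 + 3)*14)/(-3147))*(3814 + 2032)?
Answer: 12878738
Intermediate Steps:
(2203 + ((-3 + 3)*14)/(-3147))*(3814 + 2032) = (2203 + (0*14)*(-1/3147))*5846 = (2203 + 0*(-1/3147))*5846 = (2203 + 0)*5846 = 2203*5846 = 12878738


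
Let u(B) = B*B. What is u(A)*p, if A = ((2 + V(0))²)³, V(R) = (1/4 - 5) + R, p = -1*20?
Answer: -15692141883605/4194304 ≈ -3.7413e+6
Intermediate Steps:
p = -20
V(R) = -19/4 + R (V(R) = (1*(¼) - 5) + R = (¼ - 5) + R = -19/4 + R)
A = 1771561/4096 (A = ((2 + (-19/4 + 0))²)³ = ((2 - 19/4)²)³ = ((-11/4)²)³ = (121/16)³ = 1771561/4096 ≈ 432.51)
u(B) = B²
u(A)*p = (1771561/4096)²*(-20) = (3138428376721/16777216)*(-20) = -15692141883605/4194304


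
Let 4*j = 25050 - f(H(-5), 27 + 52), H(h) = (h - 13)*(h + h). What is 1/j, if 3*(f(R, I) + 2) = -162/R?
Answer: 40/250523 ≈ 0.00015967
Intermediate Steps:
H(h) = 2*h*(-13 + h) (H(h) = (-13 + h)*(2*h) = 2*h*(-13 + h))
f(R, I) = -2 - 54/R (f(R, I) = -2 + (-162/R)/3 = -2 - 54/R)
j = 250523/40 (j = (25050 - (-2 - 54*(-1/(10*(-13 - 5)))))/4 = (25050 - (-2 - 54/(2*(-5)*(-18))))/4 = (25050 - (-2 - 54/180))/4 = (25050 - (-2 - 54*1/180))/4 = (25050 - (-2 - 3/10))/4 = (25050 - 1*(-23/10))/4 = (25050 + 23/10)/4 = (1/4)*(250523/10) = 250523/40 ≈ 6263.1)
1/j = 1/(250523/40) = 40/250523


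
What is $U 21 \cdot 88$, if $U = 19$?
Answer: $35112$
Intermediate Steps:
$U 21 \cdot 88 = 19 \cdot 21 \cdot 88 = 399 \cdot 88 = 35112$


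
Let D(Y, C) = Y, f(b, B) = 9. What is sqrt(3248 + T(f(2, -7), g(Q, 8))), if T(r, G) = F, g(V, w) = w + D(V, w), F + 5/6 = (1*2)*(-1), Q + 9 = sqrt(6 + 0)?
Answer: sqrt(116826)/6 ≈ 56.966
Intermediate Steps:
Q = -9 + sqrt(6) (Q = -9 + sqrt(6 + 0) = -9 + sqrt(6) ≈ -6.5505)
F = -17/6 (F = -5/6 + (1*2)*(-1) = -5/6 + 2*(-1) = -5/6 - 2 = -17/6 ≈ -2.8333)
g(V, w) = V + w (g(V, w) = w + V = V + w)
T(r, G) = -17/6
sqrt(3248 + T(f(2, -7), g(Q, 8))) = sqrt(3248 - 17/6) = sqrt(19471/6) = sqrt(116826)/6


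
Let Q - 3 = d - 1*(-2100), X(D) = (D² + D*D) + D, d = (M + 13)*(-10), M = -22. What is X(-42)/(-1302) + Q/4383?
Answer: -98602/45291 ≈ -2.1771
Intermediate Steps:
d = 90 (d = (-22 + 13)*(-10) = -9*(-10) = 90)
X(D) = D + 2*D² (X(D) = (D² + D²) + D = 2*D² + D = D + 2*D²)
Q = 2193 (Q = 3 + (90 - 1*(-2100)) = 3 + (90 + 2100) = 3 + 2190 = 2193)
X(-42)/(-1302) + Q/4383 = -42*(1 + 2*(-42))/(-1302) + 2193/4383 = -42*(1 - 84)*(-1/1302) + 2193*(1/4383) = -42*(-83)*(-1/1302) + 731/1461 = 3486*(-1/1302) + 731/1461 = -83/31 + 731/1461 = -98602/45291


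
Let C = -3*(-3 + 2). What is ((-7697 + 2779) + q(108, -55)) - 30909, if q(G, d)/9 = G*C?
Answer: -32911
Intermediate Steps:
C = 3 (C = -3*(-1) = 3)
q(G, d) = 27*G (q(G, d) = 9*(G*3) = 9*(3*G) = 27*G)
((-7697 + 2779) + q(108, -55)) - 30909 = ((-7697 + 2779) + 27*108) - 30909 = (-4918 + 2916) - 30909 = -2002 - 30909 = -32911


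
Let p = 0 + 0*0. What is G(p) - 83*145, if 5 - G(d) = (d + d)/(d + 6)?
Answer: -12030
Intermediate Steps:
p = 0 (p = 0 + 0 = 0)
G(d) = 5 - 2*d/(6 + d) (G(d) = 5 - (d + d)/(d + 6) = 5 - 2*d/(6 + d))
G(p) - 83*145 = 3*(10 + 0)/(6 + 0) - 83*145 = 3*10/6 - 12035 = 3*(1/6)*10 - 12035 = 5 - 12035 = -12030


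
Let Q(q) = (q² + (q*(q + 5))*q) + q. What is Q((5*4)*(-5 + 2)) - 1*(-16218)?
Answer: -178242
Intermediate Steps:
Q(q) = q + q² + q²*(5 + q) (Q(q) = (q² + (q*(5 + q))*q) + q = (q² + q²*(5 + q)) + q = q + q² + q²*(5 + q))
Q((5*4)*(-5 + 2)) - 1*(-16218) = ((5*4)*(-5 + 2))*(1 + ((5*4)*(-5 + 2))² + 6*((5*4)*(-5 + 2))) - 1*(-16218) = (20*(-3))*(1 + (20*(-3))² + 6*(20*(-3))) + 16218 = -60*(1 + (-60)² + 6*(-60)) + 16218 = -60*(1 + 3600 - 360) + 16218 = -60*3241 + 16218 = -194460 + 16218 = -178242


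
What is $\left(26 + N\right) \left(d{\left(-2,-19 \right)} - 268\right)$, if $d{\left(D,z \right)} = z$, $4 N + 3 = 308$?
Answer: $- \frac{117383}{4} \approx -29346.0$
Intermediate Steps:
$N = \frac{305}{4}$ ($N = - \frac{3}{4} + \frac{1}{4} \cdot 308 = - \frac{3}{4} + 77 = \frac{305}{4} \approx 76.25$)
$\left(26 + N\right) \left(d{\left(-2,-19 \right)} - 268\right) = \left(26 + \frac{305}{4}\right) \left(-19 - 268\right) = \frac{409}{4} \left(-287\right) = - \frac{117383}{4}$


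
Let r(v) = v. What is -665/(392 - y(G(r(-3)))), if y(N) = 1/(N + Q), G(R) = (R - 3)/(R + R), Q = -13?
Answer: -1596/941 ≈ -1.6961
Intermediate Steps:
G(R) = (-3 + R)/(2*R) (G(R) = (-3 + R)/((2*R)) = (-3 + R)*(1/(2*R)) = (-3 + R)/(2*R))
y(N) = 1/(-13 + N) (y(N) = 1/(N - 13) = 1/(-13 + N))
-665/(392 - y(G(r(-3)))) = -665/(392 - 1/(-13 + (½)*(-3 - 3)/(-3))) = -665/(392 - 1/(-13 + (½)*(-⅓)*(-6))) = -665/(392 - 1/(-13 + 1)) = -665/(392 - 1/(-12)) = -665/(392 - 1*(-1/12)) = -665/(392 + 1/12) = -665/4705/12 = -665*12/4705 = -1596/941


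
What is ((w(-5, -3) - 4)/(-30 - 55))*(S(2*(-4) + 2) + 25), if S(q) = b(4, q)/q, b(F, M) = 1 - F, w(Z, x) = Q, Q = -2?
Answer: 9/5 ≈ 1.8000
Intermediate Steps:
w(Z, x) = -2
S(q) = -3/q (S(q) = (1 - 1*4)/q = (1 - 4)/q = -3/q)
((w(-5, -3) - 4)/(-30 - 55))*(S(2*(-4) + 2) + 25) = ((-2 - 4)/(-30 - 55))*(-3/(2*(-4) + 2) + 25) = (-6/(-85))*(-3/(-8 + 2) + 25) = (-6*(-1/85))*(-3/(-6) + 25) = 6*(-3*(-⅙) + 25)/85 = 6*(½ + 25)/85 = (6/85)*(51/2) = 9/5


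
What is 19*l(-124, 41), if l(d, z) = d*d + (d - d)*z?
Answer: 292144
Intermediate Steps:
l(d, z) = d² (l(d, z) = d² + 0*z = d² + 0 = d²)
19*l(-124, 41) = 19*(-124)² = 19*15376 = 292144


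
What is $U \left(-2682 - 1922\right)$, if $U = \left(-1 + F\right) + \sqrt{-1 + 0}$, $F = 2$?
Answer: $-4604 - 4604 i \approx -4604.0 - 4604.0 i$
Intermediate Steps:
$U = 1 + i$ ($U = \left(-1 + 2\right) + \sqrt{-1 + 0} = 1 + \sqrt{-1} = 1 + i \approx 1.0 + 1.0 i$)
$U \left(-2682 - 1922\right) = \left(1 + i\right) \left(-2682 - 1922\right) = \left(1 + i\right) \left(-4604\right) = -4604 - 4604 i$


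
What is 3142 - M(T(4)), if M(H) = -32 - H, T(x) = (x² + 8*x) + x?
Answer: 3226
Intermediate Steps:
T(x) = x² + 9*x
3142 - M(T(4)) = 3142 - (-32 - 4*(9 + 4)) = 3142 - (-32 - 4*13) = 3142 - (-32 - 1*52) = 3142 - (-32 - 52) = 3142 - 1*(-84) = 3142 + 84 = 3226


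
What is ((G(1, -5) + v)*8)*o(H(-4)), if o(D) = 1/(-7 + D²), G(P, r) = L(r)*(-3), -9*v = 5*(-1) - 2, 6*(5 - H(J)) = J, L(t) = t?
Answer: 568/113 ≈ 5.0266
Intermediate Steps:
H(J) = 5 - J/6
v = 7/9 (v = -(5*(-1) - 2)/9 = -(-5 - 2)/9 = -⅑*(-7) = 7/9 ≈ 0.77778)
G(P, r) = -3*r (G(P, r) = r*(-3) = -3*r)
((G(1, -5) + v)*8)*o(H(-4)) = ((-3*(-5) + 7/9)*8)/(-7 + (5 - ⅙*(-4))²) = ((15 + 7/9)*8)/(-7 + (5 + ⅔)²) = ((142/9)*8)/(-7 + (17/3)²) = 1136/(9*(-7 + 289/9)) = 1136/(9*(226/9)) = (1136/9)*(9/226) = 568/113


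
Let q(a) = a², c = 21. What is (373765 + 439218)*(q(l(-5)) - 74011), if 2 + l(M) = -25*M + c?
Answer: -43311669325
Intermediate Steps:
l(M) = 19 - 25*M (l(M) = -2 + (-25*M + 21) = -2 + (21 - 25*M) = 19 - 25*M)
(373765 + 439218)*(q(l(-5)) - 74011) = (373765 + 439218)*((19 - 25*(-5))² - 74011) = 812983*((19 + 125)² - 74011) = 812983*(144² - 74011) = 812983*(20736 - 74011) = 812983*(-53275) = -43311669325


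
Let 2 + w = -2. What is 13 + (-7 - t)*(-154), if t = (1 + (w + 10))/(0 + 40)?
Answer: 22359/20 ≈ 1117.9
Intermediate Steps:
w = -4 (w = -2 - 2 = -4)
t = 7/40 (t = (1 + (-4 + 10))/(0 + 40) = (1 + 6)/40 = 7*(1/40) = 7/40 ≈ 0.17500)
13 + (-7 - t)*(-154) = 13 + (-7 - 1*7/40)*(-154) = 13 + (-7 - 7/40)*(-154) = 13 - 287/40*(-154) = 13 + 22099/20 = 22359/20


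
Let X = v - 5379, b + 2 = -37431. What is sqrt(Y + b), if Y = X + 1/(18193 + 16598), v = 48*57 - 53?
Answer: I*sqrt(48572690570058)/34791 ≈ 200.32*I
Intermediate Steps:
b = -37433 (b = -2 - 37431 = -37433)
v = 2683 (v = 2736 - 53 = 2683)
X = -2696 (X = 2683 - 5379 = -2696)
Y = -93796535/34791 (Y = -2696 + 1/(18193 + 16598) = -2696 + 1/34791 = -93796535/34791 ≈ -2696.0)
sqrt(Y + b) = sqrt(-93796535/34791 - 37433) = sqrt(-1396128038/34791) = I*sqrt(48572690570058)/34791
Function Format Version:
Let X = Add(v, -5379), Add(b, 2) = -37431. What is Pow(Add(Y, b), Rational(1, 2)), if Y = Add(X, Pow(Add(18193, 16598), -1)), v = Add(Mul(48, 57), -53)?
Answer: Mul(Rational(1, 34791), I, Pow(48572690570058, Rational(1, 2))) ≈ Mul(200.32, I)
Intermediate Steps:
b = -37433 (b = Add(-2, -37431) = -37433)
v = 2683 (v = Add(2736, -53) = 2683)
X = -2696 (X = Add(2683, -5379) = -2696)
Y = Rational(-93796535, 34791) (Y = Add(-2696, Pow(Add(18193, 16598), -1)) = Add(-2696, Pow(34791, -1)) = Add(-2696, Rational(1, 34791)) = Rational(-93796535, 34791) ≈ -2696.0)
Pow(Add(Y, b), Rational(1, 2)) = Pow(Add(Rational(-93796535, 34791), -37433), Rational(1, 2)) = Pow(Rational(-1396128038, 34791), Rational(1, 2)) = Mul(Rational(1, 34791), I, Pow(48572690570058, Rational(1, 2)))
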